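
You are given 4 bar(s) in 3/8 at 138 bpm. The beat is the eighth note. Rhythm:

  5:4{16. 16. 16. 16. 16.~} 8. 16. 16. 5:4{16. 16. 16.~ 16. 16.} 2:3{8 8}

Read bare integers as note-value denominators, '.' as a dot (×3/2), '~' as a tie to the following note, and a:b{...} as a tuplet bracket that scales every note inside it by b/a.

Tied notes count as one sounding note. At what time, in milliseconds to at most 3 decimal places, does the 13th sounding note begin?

1. 0.0ms @ 0 + 260.87ms (3/5)
2. 260.87ms @ 3/5 + 260.87ms (3/5)
3. 521.739ms @ 6/5 + 260.87ms (3/5)
4. 782.609ms @ 9/5 + 260.87ms (3/5)
5. 1043.478ms @ 12/5 + 913.043ms (21/10)
6. 1956.522ms @ 9/2 + 326.087ms (3/4)
7. 2282.609ms @ 21/4 + 326.087ms (3/4)
8. 2608.696ms @ 6 + 260.87ms (3/5)
9. 2869.565ms @ 33/5 + 260.87ms (3/5)
10. 3130.435ms @ 36/5 + 521.739ms (6/5)
11. 3652.174ms @ 42/5 + 260.87ms (3/5)
12. 3913.043ms @ 9 + 652.174ms (3/2)
13. 4565.217ms @ 21/2 + 652.174ms (3/2)

note 13 onset = 21/2b = 4565.217ms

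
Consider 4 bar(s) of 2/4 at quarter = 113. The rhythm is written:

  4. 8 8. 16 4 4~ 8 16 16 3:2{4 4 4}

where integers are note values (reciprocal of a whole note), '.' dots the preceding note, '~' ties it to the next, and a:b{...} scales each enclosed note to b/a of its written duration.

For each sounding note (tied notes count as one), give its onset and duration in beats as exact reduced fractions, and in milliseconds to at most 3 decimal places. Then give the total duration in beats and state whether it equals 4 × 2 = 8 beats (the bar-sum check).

1) 0.0ms=0b +796.46ms=3/2b
2) 796.46ms=3/2b +265.487ms=1/2b
3) 1061.947ms=2b +398.23ms=3/4b
4) 1460.177ms=11/4b +132.743ms=1/4b
5) 1592.92ms=3b +530.973ms=1b
6) 2123.894ms=4b +796.46ms=3/2b
7) 2920.354ms=11/2b +132.743ms=1/4b
8) 3053.097ms=23/4b +132.743ms=1/4b
9) 3185.841ms=6b +353.982ms=2/3b
10) 3539.823ms=20/3b +353.982ms=2/3b
11) 3893.805ms=22/3b +353.982ms=2/3b
Σ=8b of 8 (113bpm 2/4) — PASS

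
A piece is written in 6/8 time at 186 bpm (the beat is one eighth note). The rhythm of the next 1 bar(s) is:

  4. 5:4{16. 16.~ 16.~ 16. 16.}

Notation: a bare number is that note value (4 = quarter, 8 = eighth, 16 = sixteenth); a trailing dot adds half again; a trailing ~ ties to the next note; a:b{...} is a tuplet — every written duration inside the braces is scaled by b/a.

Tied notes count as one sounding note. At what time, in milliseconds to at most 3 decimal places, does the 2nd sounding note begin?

note 2 onset = 3b = 967.742ms

1. 0.0ms @ 0 + 967.742ms (3)
2. 967.742ms @ 3 + 193.548ms (3/5)
3. 1161.29ms @ 18/5 + 580.645ms (9/5)
4. 1741.935ms @ 27/5 + 193.548ms (3/5)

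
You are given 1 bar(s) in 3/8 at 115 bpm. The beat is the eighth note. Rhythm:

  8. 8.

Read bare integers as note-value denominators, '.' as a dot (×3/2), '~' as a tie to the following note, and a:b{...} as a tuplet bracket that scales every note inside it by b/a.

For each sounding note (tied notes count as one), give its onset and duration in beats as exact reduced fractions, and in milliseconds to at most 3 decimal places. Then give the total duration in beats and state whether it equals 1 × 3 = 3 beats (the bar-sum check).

1) 0.0ms=0b +782.609ms=3/2b
2) 782.609ms=3/2b +782.609ms=3/2b
Σ=3b of 3 (115bpm 3/8) — PASS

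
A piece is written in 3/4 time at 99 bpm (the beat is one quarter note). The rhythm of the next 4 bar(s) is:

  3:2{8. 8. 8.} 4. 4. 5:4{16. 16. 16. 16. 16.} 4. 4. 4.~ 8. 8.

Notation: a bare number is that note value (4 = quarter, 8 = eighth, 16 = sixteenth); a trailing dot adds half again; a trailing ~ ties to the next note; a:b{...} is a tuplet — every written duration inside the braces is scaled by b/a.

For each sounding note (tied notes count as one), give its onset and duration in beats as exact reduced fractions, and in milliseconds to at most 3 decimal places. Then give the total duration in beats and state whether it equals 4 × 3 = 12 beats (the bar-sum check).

1) 0.0ms=0b +303.03ms=1/2b
2) 303.03ms=1/2b +303.03ms=1/2b
3) 606.061ms=1b +303.03ms=1/2b
4) 909.091ms=3/2b +909.091ms=3/2b
5) 1818.182ms=3b +909.091ms=3/2b
6) 2727.273ms=9/2b +181.818ms=3/10b
7) 2909.091ms=24/5b +181.818ms=3/10b
8) 3090.909ms=51/10b +181.818ms=3/10b
9) 3272.727ms=27/5b +181.818ms=3/10b
10) 3454.545ms=57/10b +181.818ms=3/10b
11) 3636.364ms=6b +909.091ms=3/2b
12) 4545.455ms=15/2b +909.091ms=3/2b
13) 5454.545ms=9b +1363.636ms=9/4b
14) 6818.182ms=45/4b +454.545ms=3/4b
Σ=12b of 12 (99bpm 3/4) — PASS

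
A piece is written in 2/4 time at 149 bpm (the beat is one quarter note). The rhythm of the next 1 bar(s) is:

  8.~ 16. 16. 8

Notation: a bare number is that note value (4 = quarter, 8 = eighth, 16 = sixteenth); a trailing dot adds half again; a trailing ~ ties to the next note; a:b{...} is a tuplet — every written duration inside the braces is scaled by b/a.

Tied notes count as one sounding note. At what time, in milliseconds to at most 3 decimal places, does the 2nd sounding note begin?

1. 0.0ms @ 0 + 453.02ms (9/8)
2. 453.02ms @ 9/8 + 151.007ms (3/8)
3. 604.027ms @ 3/2 + 201.342ms (1/2)

note 2 onset = 9/8b = 453.02ms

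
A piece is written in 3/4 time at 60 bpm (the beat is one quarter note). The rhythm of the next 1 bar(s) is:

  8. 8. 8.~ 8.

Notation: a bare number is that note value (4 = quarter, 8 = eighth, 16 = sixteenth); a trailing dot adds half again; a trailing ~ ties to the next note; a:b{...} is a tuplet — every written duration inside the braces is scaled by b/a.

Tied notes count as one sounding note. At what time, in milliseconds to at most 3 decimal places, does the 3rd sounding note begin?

1. 0.0ms @ 0 + 750.0ms (3/4)
2. 750.0ms @ 3/4 + 750.0ms (3/4)
3. 1500.0ms @ 3/2 + 1500.0ms (3/2)

note 3 onset = 3/2b = 1500.0ms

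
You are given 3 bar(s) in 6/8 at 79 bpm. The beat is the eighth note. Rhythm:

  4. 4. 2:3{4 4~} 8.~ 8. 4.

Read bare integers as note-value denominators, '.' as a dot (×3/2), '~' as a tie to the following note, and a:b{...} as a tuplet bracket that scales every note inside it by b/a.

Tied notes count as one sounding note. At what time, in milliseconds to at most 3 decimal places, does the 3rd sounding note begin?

note 3 onset = 6b = 4556.962ms

1. 0.0ms @ 0 + 2278.481ms (3)
2. 2278.481ms @ 3 + 2278.481ms (3)
3. 4556.962ms @ 6 + 2278.481ms (3)
4. 6835.443ms @ 9 + 4556.962ms (6)
5. 11392.405ms @ 15 + 2278.481ms (3)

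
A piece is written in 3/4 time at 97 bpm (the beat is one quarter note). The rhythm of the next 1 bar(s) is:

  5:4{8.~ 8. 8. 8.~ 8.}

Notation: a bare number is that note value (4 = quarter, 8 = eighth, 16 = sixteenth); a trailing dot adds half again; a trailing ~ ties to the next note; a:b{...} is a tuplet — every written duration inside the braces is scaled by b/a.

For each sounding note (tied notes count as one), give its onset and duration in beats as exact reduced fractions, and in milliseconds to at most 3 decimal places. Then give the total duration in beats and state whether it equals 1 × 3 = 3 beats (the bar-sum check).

1) 0.0ms=0b +742.268ms=6/5b
2) 742.268ms=6/5b +371.134ms=3/5b
3) 1113.402ms=9/5b +742.268ms=6/5b
Σ=3b of 3 (97bpm 3/4) — PASS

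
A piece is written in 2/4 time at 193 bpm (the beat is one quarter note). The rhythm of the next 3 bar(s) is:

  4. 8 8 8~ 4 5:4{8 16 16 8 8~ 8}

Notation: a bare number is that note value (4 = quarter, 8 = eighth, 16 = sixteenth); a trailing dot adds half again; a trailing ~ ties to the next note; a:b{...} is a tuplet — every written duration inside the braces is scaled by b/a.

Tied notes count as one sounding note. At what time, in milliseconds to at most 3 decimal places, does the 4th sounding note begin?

1. 0.0ms @ 0 + 466.321ms (3/2)
2. 466.321ms @ 3/2 + 155.44ms (1/2)
3. 621.762ms @ 2 + 155.44ms (1/2)
4. 777.202ms @ 5/2 + 466.321ms (3/2)
5. 1243.523ms @ 4 + 124.352ms (2/5)
6. 1367.876ms @ 22/5 + 62.176ms (1/5)
7. 1430.052ms @ 23/5 + 62.176ms (1/5)
8. 1492.228ms @ 24/5 + 124.352ms (2/5)
9. 1616.58ms @ 26/5 + 248.705ms (4/5)

note 4 onset = 5/2b = 777.202ms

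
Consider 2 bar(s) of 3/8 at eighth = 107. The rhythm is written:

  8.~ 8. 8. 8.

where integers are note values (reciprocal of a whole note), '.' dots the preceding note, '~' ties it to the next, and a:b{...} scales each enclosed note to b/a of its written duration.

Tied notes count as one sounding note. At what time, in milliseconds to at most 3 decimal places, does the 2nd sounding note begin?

1. 0.0ms @ 0 + 1682.243ms (3)
2. 1682.243ms @ 3 + 841.121ms (3/2)
3. 2523.364ms @ 9/2 + 841.121ms (3/2)

note 2 onset = 3b = 1682.243ms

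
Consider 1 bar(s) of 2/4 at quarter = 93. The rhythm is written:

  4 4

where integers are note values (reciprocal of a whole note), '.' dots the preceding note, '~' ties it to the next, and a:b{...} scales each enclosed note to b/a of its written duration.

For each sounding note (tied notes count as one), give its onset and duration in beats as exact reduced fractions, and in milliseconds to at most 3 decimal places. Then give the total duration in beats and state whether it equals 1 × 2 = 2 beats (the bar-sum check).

1) 0.0ms=0b +645.161ms=1b
2) 645.161ms=1b +645.161ms=1b
Σ=2b of 2 (93bpm 2/4) — PASS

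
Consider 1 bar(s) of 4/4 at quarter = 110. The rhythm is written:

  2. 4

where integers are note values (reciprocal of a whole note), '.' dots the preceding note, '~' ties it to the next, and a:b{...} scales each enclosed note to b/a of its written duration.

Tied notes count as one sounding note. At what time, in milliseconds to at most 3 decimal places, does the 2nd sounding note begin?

1. 0.0ms @ 0 + 1636.364ms (3)
2. 1636.364ms @ 3 + 545.455ms (1)

note 2 onset = 3b = 1636.364ms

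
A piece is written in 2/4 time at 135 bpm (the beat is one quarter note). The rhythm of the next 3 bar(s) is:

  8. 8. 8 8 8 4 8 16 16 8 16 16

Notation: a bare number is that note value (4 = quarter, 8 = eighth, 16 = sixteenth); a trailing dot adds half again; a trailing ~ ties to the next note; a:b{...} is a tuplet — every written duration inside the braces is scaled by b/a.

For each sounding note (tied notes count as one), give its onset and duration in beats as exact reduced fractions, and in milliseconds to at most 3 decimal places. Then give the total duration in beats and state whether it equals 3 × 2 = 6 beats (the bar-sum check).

1) 0.0ms=0b +333.333ms=3/4b
2) 333.333ms=3/4b +333.333ms=3/4b
3) 666.667ms=3/2b +222.222ms=1/2b
4) 888.889ms=2b +222.222ms=1/2b
5) 1111.111ms=5/2b +222.222ms=1/2b
6) 1333.333ms=3b +444.444ms=1b
7) 1777.778ms=4b +222.222ms=1/2b
8) 2000.0ms=9/2b +111.111ms=1/4b
9) 2111.111ms=19/4b +111.111ms=1/4b
10) 2222.222ms=5b +222.222ms=1/2b
11) 2444.444ms=11/2b +111.111ms=1/4b
12) 2555.556ms=23/4b +111.111ms=1/4b
Σ=6b of 6 (135bpm 2/4) — PASS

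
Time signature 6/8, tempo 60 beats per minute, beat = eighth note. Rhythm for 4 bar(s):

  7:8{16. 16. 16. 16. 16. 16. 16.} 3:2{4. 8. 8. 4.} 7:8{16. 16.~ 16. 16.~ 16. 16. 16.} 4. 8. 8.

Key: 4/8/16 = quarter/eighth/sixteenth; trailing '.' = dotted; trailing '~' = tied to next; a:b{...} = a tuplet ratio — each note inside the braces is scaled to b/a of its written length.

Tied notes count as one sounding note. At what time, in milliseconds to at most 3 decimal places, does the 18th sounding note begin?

note 18 onset = 21b = 21000.0ms

1. 0.0ms @ 0 + 857.143ms (6/7)
2. 857.143ms @ 6/7 + 857.143ms (6/7)
3. 1714.286ms @ 12/7 + 857.143ms (6/7)
4. 2571.429ms @ 18/7 + 857.143ms (6/7)
5. 3428.571ms @ 24/7 + 857.143ms (6/7)
6. 4285.714ms @ 30/7 + 857.143ms (6/7)
7. 5142.857ms @ 36/7 + 857.143ms (6/7)
8. 6000.0ms @ 6 + 2000.0ms (2)
9. 8000.0ms @ 8 + 1000.0ms (1)
10. 9000.0ms @ 9 + 1000.0ms (1)
11. 10000.0ms @ 10 + 2000.0ms (2)
12. 12000.0ms @ 12 + 857.143ms (6/7)
13. 12857.143ms @ 90/7 + 1714.286ms (12/7)
14. 14571.429ms @ 102/7 + 1714.286ms (12/7)
15. 16285.714ms @ 114/7 + 857.143ms (6/7)
16. 17142.857ms @ 120/7 + 857.143ms (6/7)
17. 18000.0ms @ 18 + 3000.0ms (3)
18. 21000.0ms @ 21 + 1500.0ms (3/2)
19. 22500.0ms @ 45/2 + 1500.0ms (3/2)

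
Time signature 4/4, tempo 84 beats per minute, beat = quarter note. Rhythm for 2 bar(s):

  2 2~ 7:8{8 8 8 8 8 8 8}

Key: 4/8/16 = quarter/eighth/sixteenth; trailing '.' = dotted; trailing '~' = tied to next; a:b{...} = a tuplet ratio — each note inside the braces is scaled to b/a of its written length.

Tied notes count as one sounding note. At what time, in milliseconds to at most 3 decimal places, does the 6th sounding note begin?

1. 0.0ms @ 0 + 1428.571ms (2)
2. 1428.571ms @ 2 + 1836.735ms (18/7)
3. 3265.306ms @ 32/7 + 408.163ms (4/7)
4. 3673.469ms @ 36/7 + 408.163ms (4/7)
5. 4081.633ms @ 40/7 + 408.163ms (4/7)
6. 4489.796ms @ 44/7 + 408.163ms (4/7)
7. 4897.959ms @ 48/7 + 408.163ms (4/7)
8. 5306.122ms @ 52/7 + 408.163ms (4/7)

note 6 onset = 44/7b = 4489.796ms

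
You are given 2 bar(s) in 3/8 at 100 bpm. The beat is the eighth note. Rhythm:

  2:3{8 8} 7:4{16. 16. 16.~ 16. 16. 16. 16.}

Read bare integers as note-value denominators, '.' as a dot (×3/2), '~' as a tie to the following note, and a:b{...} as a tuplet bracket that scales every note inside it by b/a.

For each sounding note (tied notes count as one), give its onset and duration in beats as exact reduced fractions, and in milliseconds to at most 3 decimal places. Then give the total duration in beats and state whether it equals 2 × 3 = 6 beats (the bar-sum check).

1) 0.0ms=0b +900.0ms=3/2b
2) 900.0ms=3/2b +900.0ms=3/2b
3) 1800.0ms=3b +257.143ms=3/7b
4) 2057.143ms=24/7b +257.143ms=3/7b
5) 2314.286ms=27/7b +514.286ms=6/7b
6) 2828.571ms=33/7b +257.143ms=3/7b
7) 3085.714ms=36/7b +257.143ms=3/7b
8) 3342.857ms=39/7b +257.143ms=3/7b
Σ=6b of 6 (100bpm 3/8) — PASS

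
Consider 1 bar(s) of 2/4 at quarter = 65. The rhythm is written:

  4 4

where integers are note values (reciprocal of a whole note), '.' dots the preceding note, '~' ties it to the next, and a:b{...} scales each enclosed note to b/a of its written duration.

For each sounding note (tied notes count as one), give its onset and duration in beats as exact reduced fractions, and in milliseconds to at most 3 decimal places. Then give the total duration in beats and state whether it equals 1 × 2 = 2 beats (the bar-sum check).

1) 0.0ms=0b +923.077ms=1b
2) 923.077ms=1b +923.077ms=1b
Σ=2b of 2 (65bpm 2/4) — PASS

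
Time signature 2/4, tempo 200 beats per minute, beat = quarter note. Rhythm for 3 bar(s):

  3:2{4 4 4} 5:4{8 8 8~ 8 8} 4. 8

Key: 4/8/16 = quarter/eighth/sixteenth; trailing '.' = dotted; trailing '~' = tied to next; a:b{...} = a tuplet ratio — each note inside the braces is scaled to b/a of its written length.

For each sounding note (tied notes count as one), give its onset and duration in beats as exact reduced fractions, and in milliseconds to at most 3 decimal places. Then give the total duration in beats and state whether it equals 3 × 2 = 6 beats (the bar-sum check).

1) 0.0ms=0b +200.0ms=2/3b
2) 200.0ms=2/3b +200.0ms=2/3b
3) 400.0ms=4/3b +200.0ms=2/3b
4) 600.0ms=2b +120.0ms=2/5b
5) 720.0ms=12/5b +120.0ms=2/5b
6) 840.0ms=14/5b +240.0ms=4/5b
7) 1080.0ms=18/5b +120.0ms=2/5b
8) 1200.0ms=4b +450.0ms=3/2b
9) 1650.0ms=11/2b +150.0ms=1/2b
Σ=6b of 6 (200bpm 2/4) — PASS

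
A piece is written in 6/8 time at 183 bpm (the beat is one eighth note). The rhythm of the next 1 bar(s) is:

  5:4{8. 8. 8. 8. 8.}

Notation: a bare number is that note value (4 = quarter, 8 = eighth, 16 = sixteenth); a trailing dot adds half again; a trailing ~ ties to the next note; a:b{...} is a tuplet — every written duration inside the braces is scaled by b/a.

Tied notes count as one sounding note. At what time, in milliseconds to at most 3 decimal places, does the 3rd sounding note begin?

note 3 onset = 12/5b = 786.885ms

1. 0.0ms @ 0 + 393.443ms (6/5)
2. 393.443ms @ 6/5 + 393.443ms (6/5)
3. 786.885ms @ 12/5 + 393.443ms (6/5)
4. 1180.328ms @ 18/5 + 393.443ms (6/5)
5. 1573.77ms @ 24/5 + 393.443ms (6/5)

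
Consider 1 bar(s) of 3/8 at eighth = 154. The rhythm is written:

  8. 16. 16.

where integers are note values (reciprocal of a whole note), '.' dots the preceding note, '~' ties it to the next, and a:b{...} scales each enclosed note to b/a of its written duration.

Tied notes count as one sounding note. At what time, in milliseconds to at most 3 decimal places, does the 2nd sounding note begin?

1. 0.0ms @ 0 + 584.416ms (3/2)
2. 584.416ms @ 3/2 + 292.208ms (3/4)
3. 876.623ms @ 9/4 + 292.208ms (3/4)

note 2 onset = 3/2b = 584.416ms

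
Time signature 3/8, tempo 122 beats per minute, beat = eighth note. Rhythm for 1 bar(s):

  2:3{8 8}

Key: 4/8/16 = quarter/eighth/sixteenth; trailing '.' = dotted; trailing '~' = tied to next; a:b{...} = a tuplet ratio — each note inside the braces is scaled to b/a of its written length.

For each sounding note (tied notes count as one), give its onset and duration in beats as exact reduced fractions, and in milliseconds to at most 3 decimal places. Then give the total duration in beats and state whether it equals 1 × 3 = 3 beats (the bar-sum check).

1) 0.0ms=0b +737.705ms=3/2b
2) 737.705ms=3/2b +737.705ms=3/2b
Σ=3b of 3 (122bpm 3/8) — PASS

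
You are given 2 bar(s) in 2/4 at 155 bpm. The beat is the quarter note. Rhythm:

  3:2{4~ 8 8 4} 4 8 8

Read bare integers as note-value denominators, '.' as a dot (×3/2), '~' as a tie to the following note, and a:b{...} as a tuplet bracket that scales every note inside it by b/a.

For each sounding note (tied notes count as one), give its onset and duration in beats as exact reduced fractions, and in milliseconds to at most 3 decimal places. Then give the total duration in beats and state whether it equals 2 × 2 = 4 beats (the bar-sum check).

1) 0.0ms=0b +387.097ms=1b
2) 387.097ms=1b +129.032ms=1/3b
3) 516.129ms=4/3b +258.065ms=2/3b
4) 774.194ms=2b +387.097ms=1b
5) 1161.29ms=3b +193.548ms=1/2b
6) 1354.839ms=7/2b +193.548ms=1/2b
Σ=4b of 4 (155bpm 2/4) — PASS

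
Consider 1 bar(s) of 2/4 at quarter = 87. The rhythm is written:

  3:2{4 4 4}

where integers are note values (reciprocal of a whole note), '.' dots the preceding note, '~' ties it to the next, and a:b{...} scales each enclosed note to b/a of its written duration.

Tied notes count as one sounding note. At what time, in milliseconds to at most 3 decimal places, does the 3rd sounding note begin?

note 3 onset = 4/3b = 919.54ms

1. 0.0ms @ 0 + 459.77ms (2/3)
2. 459.77ms @ 2/3 + 459.77ms (2/3)
3. 919.54ms @ 4/3 + 459.77ms (2/3)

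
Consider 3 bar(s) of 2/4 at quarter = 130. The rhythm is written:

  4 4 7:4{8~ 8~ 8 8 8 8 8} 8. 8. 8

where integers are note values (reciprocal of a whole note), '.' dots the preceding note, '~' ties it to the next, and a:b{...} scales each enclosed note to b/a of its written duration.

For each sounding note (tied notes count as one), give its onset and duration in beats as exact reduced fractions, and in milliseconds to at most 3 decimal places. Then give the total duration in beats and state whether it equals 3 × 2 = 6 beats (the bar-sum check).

1) 0.0ms=0b +461.538ms=1b
2) 461.538ms=1b +461.538ms=1b
3) 923.077ms=2b +395.604ms=6/7b
4) 1318.681ms=20/7b +131.868ms=2/7b
5) 1450.549ms=22/7b +131.868ms=2/7b
6) 1582.418ms=24/7b +131.868ms=2/7b
7) 1714.286ms=26/7b +131.868ms=2/7b
8) 1846.154ms=4b +346.154ms=3/4b
9) 2192.308ms=19/4b +346.154ms=3/4b
10) 2538.462ms=11/2b +230.769ms=1/2b
Σ=6b of 6 (130bpm 2/4) — PASS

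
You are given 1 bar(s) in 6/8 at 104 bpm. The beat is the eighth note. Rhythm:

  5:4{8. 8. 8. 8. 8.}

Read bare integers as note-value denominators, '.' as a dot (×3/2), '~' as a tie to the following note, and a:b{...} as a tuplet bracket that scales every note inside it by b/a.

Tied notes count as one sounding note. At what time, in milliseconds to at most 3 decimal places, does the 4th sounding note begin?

1. 0.0ms @ 0 + 692.308ms (6/5)
2. 692.308ms @ 6/5 + 692.308ms (6/5)
3. 1384.615ms @ 12/5 + 692.308ms (6/5)
4. 2076.923ms @ 18/5 + 692.308ms (6/5)
5. 2769.231ms @ 24/5 + 692.308ms (6/5)

note 4 onset = 18/5b = 2076.923ms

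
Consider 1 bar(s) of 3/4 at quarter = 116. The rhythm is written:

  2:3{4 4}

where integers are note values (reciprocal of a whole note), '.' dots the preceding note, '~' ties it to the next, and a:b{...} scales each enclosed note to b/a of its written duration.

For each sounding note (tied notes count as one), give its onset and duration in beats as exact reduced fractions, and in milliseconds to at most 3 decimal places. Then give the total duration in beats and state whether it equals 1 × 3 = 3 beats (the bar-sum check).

1) 0.0ms=0b +775.862ms=3/2b
2) 775.862ms=3/2b +775.862ms=3/2b
Σ=3b of 3 (116bpm 3/4) — PASS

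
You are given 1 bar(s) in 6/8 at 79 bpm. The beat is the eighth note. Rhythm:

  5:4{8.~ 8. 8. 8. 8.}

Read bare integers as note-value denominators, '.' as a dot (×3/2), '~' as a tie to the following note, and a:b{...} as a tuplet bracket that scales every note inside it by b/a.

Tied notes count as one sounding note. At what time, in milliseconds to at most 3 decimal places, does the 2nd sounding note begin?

1. 0.0ms @ 0 + 1822.785ms (12/5)
2. 1822.785ms @ 12/5 + 911.392ms (6/5)
3. 2734.177ms @ 18/5 + 911.392ms (6/5)
4. 3645.57ms @ 24/5 + 911.392ms (6/5)

note 2 onset = 12/5b = 1822.785ms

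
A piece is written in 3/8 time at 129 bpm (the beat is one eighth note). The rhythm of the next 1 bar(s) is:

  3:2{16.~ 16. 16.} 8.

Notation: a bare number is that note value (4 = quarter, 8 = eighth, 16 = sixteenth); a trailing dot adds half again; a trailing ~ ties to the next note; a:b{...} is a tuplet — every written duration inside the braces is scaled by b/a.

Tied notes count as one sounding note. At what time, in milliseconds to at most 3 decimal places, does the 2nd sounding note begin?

1. 0.0ms @ 0 + 465.116ms (1)
2. 465.116ms @ 1 + 232.558ms (1/2)
3. 697.674ms @ 3/2 + 697.674ms (3/2)

note 2 onset = 1b = 465.116ms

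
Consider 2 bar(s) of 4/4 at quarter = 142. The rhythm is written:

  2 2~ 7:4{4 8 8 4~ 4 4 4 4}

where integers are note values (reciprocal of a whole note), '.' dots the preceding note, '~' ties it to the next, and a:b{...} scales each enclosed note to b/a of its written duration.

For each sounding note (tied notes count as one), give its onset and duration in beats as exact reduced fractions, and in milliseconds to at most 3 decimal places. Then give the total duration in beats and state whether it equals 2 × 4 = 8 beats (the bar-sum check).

1) 0.0ms=0b +845.07ms=2b
2) 845.07ms=2b +1086.519ms=18/7b
3) 1931.59ms=32/7b +120.724ms=2/7b
4) 2052.314ms=34/7b +120.724ms=2/7b
5) 2173.038ms=36/7b +482.897ms=8/7b
6) 2655.936ms=44/7b +241.449ms=4/7b
7) 2897.384ms=48/7b +241.449ms=4/7b
8) 3138.833ms=52/7b +241.449ms=4/7b
Σ=8b of 8 (142bpm 4/4) — PASS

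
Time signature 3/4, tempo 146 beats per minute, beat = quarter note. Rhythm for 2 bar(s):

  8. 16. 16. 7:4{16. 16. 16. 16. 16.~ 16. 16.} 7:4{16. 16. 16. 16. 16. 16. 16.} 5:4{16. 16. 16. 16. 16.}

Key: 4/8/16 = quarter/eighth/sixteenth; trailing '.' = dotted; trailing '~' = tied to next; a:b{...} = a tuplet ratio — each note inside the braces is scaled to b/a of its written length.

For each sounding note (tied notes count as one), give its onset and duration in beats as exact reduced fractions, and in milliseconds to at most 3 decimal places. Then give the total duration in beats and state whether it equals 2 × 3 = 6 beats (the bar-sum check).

1) 0.0ms=0b +308.219ms=3/4b
2) 308.219ms=3/4b +154.11ms=3/8b
3) 462.329ms=9/8b +154.11ms=3/8b
4) 616.438ms=3/2b +88.063ms=3/14b
5) 704.501ms=12/7b +88.063ms=3/14b
6) 792.564ms=27/14b +88.063ms=3/14b
7) 880.626ms=15/7b +88.063ms=3/14b
8) 968.689ms=33/14b +176.125ms=3/7b
9) 1144.814ms=39/14b +88.063ms=3/14b
10) 1232.877ms=3b +88.063ms=3/14b
11) 1320.939ms=45/14b +88.063ms=3/14b
12) 1409.002ms=24/7b +88.063ms=3/14b
13) 1497.065ms=51/14b +88.063ms=3/14b
14) 1585.127ms=27/7b +88.063ms=3/14b
15) 1673.19ms=57/14b +88.063ms=3/14b
16) 1761.252ms=30/7b +88.063ms=3/14b
17) 1849.315ms=9/2b +123.288ms=3/10b
18) 1972.603ms=24/5b +123.288ms=3/10b
19) 2095.89ms=51/10b +123.288ms=3/10b
20) 2219.178ms=27/5b +123.288ms=3/10b
21) 2342.466ms=57/10b +123.288ms=3/10b
Σ=6b of 6 (146bpm 3/4) — PASS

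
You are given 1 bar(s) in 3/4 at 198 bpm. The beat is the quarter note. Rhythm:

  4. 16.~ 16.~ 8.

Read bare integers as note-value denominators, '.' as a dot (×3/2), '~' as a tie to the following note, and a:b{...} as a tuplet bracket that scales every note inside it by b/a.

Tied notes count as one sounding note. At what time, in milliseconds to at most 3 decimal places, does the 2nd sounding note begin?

note 2 onset = 3/2b = 454.545ms

1. 0.0ms @ 0 + 454.545ms (3/2)
2. 454.545ms @ 3/2 + 454.545ms (3/2)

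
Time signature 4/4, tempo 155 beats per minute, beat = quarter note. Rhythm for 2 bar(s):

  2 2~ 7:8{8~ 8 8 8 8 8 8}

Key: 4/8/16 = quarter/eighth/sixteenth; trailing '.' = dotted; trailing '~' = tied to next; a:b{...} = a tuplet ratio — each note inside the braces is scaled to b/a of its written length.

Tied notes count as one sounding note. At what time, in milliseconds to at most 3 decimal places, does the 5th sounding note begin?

1. 0.0ms @ 0 + 774.194ms (2)
2. 774.194ms @ 2 + 1216.59ms (22/7)
3. 1990.783ms @ 36/7 + 221.198ms (4/7)
4. 2211.982ms @ 40/7 + 221.198ms (4/7)
5. 2433.18ms @ 44/7 + 221.198ms (4/7)
6. 2654.378ms @ 48/7 + 221.198ms (4/7)
7. 2875.576ms @ 52/7 + 221.198ms (4/7)

note 5 onset = 44/7b = 2433.18ms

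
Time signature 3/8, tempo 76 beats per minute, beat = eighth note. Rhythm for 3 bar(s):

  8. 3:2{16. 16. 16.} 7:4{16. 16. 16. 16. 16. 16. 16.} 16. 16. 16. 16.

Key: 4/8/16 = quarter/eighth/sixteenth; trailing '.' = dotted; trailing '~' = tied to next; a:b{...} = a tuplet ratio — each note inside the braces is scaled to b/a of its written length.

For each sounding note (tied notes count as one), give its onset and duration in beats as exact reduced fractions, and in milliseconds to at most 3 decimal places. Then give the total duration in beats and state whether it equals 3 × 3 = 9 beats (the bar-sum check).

1) 0.0ms=0b +1184.211ms=3/2b
2) 1184.211ms=3/2b +394.737ms=1/2b
3) 1578.947ms=2b +394.737ms=1/2b
4) 1973.684ms=5/2b +394.737ms=1/2b
5) 2368.421ms=3b +338.346ms=3/7b
6) 2706.767ms=24/7b +338.346ms=3/7b
7) 3045.113ms=27/7b +338.346ms=3/7b
8) 3383.459ms=30/7b +338.346ms=3/7b
9) 3721.805ms=33/7b +338.346ms=3/7b
10) 4060.15ms=36/7b +338.346ms=3/7b
11) 4398.496ms=39/7b +338.346ms=3/7b
12) 4736.842ms=6b +592.105ms=3/4b
13) 5328.947ms=27/4b +592.105ms=3/4b
14) 5921.053ms=15/2b +592.105ms=3/4b
15) 6513.158ms=33/4b +592.105ms=3/4b
Σ=9b of 9 (76bpm 3/8) — PASS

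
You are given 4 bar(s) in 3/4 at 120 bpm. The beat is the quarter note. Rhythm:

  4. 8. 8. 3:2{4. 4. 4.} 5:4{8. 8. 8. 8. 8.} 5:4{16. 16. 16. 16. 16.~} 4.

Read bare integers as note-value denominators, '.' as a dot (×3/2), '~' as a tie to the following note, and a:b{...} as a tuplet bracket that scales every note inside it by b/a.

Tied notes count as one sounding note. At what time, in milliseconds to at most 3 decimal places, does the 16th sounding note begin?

note 16 onset = 51/5b = 5100.0ms

1. 0.0ms @ 0 + 750.0ms (3/2)
2. 750.0ms @ 3/2 + 375.0ms (3/4)
3. 1125.0ms @ 9/4 + 375.0ms (3/4)
4. 1500.0ms @ 3 + 500.0ms (1)
5. 2000.0ms @ 4 + 500.0ms (1)
6. 2500.0ms @ 5 + 500.0ms (1)
7. 3000.0ms @ 6 + 300.0ms (3/5)
8. 3300.0ms @ 33/5 + 300.0ms (3/5)
9. 3600.0ms @ 36/5 + 300.0ms (3/5)
10. 3900.0ms @ 39/5 + 300.0ms (3/5)
11. 4200.0ms @ 42/5 + 300.0ms (3/5)
12. 4500.0ms @ 9 + 150.0ms (3/10)
13. 4650.0ms @ 93/10 + 150.0ms (3/10)
14. 4800.0ms @ 48/5 + 150.0ms (3/10)
15. 4950.0ms @ 99/10 + 150.0ms (3/10)
16. 5100.0ms @ 51/5 + 900.0ms (9/5)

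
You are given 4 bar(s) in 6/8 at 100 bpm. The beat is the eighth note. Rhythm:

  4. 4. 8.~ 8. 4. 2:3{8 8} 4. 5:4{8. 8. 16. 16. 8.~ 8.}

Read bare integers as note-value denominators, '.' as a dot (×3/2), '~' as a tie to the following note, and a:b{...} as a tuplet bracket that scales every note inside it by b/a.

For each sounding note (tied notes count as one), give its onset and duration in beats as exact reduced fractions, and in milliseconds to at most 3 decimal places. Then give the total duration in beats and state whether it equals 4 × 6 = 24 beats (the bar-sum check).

1) 0.0ms=0b +1800.0ms=3b
2) 1800.0ms=3b +1800.0ms=3b
3) 3600.0ms=6b +1800.0ms=3b
4) 5400.0ms=9b +1800.0ms=3b
5) 7200.0ms=12b +900.0ms=3/2b
6) 8100.0ms=27/2b +900.0ms=3/2b
7) 9000.0ms=15b +1800.0ms=3b
8) 10800.0ms=18b +720.0ms=6/5b
9) 11520.0ms=96/5b +720.0ms=6/5b
10) 12240.0ms=102/5b +360.0ms=3/5b
11) 12600.0ms=21b +360.0ms=3/5b
12) 12960.0ms=108/5b +1440.0ms=12/5b
Σ=24b of 24 (100bpm 6/8) — PASS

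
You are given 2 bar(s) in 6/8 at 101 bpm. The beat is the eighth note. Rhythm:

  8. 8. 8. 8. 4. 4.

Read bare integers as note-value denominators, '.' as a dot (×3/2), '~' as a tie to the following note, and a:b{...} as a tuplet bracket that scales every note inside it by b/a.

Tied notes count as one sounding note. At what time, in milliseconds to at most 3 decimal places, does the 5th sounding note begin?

1. 0.0ms @ 0 + 891.089ms (3/2)
2. 891.089ms @ 3/2 + 891.089ms (3/2)
3. 1782.178ms @ 3 + 891.089ms (3/2)
4. 2673.267ms @ 9/2 + 891.089ms (3/2)
5. 3564.356ms @ 6 + 1782.178ms (3)
6. 5346.535ms @ 9 + 1782.178ms (3)

note 5 onset = 6b = 3564.356ms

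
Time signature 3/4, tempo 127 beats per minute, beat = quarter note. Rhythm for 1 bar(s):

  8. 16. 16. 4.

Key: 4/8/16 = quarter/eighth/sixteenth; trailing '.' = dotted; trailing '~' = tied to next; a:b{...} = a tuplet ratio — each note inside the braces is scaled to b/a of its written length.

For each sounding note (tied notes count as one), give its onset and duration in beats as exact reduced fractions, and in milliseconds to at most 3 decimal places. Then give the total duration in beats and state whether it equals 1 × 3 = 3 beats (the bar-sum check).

1) 0.0ms=0b +354.331ms=3/4b
2) 354.331ms=3/4b +177.165ms=3/8b
3) 531.496ms=9/8b +177.165ms=3/8b
4) 708.661ms=3/2b +708.661ms=3/2b
Σ=3b of 3 (127bpm 3/4) — PASS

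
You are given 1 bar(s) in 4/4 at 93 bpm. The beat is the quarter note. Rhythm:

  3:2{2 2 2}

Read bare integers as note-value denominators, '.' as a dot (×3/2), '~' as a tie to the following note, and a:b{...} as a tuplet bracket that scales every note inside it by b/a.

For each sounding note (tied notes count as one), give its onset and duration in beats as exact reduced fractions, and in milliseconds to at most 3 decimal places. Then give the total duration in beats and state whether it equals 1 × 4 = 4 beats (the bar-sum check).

1) 0.0ms=0b +860.215ms=4/3b
2) 860.215ms=4/3b +860.215ms=4/3b
3) 1720.43ms=8/3b +860.215ms=4/3b
Σ=4b of 4 (93bpm 4/4) — PASS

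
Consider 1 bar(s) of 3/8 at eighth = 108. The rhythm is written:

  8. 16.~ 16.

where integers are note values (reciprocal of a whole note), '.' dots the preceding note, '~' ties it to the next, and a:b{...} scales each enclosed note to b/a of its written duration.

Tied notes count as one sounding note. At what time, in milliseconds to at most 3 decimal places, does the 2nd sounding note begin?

note 2 onset = 3/2b = 833.333ms

1. 0.0ms @ 0 + 833.333ms (3/2)
2. 833.333ms @ 3/2 + 833.333ms (3/2)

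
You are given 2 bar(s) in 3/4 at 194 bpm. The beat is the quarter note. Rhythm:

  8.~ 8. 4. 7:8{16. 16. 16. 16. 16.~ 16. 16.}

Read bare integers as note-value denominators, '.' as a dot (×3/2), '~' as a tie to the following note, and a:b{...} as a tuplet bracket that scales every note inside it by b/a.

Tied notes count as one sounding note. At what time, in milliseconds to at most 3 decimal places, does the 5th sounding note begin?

note 5 onset = 27/7b = 1192.931ms

1. 0.0ms @ 0 + 463.918ms (3/2)
2. 463.918ms @ 3/2 + 463.918ms (3/2)
3. 927.835ms @ 3 + 132.548ms (3/7)
4. 1060.383ms @ 24/7 + 132.548ms (3/7)
5. 1192.931ms @ 27/7 + 132.548ms (3/7)
6. 1325.479ms @ 30/7 + 132.548ms (3/7)
7. 1458.027ms @ 33/7 + 265.096ms (6/7)
8. 1723.122ms @ 39/7 + 132.548ms (3/7)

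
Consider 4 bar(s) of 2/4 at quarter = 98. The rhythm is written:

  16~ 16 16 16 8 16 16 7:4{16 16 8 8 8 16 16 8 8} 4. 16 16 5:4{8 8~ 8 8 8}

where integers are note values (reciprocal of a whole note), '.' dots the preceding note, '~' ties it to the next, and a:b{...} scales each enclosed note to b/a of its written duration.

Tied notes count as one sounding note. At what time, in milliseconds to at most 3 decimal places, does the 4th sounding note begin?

1. 0.0ms @ 0 + 306.122ms (1/2)
2. 306.122ms @ 1/2 + 153.061ms (1/4)
3. 459.184ms @ 3/4 + 153.061ms (1/4)
4. 612.245ms @ 1 + 306.122ms (1/2)
5. 918.367ms @ 3/2 + 153.061ms (1/4)
6. 1071.429ms @ 7/4 + 153.061ms (1/4)
7. 1224.49ms @ 2 + 87.464ms (1/7)
8. 1311.953ms @ 15/7 + 87.464ms (1/7)
9. 1399.417ms @ 16/7 + 174.927ms (2/7)
10. 1574.344ms @ 18/7 + 174.927ms (2/7)
11. 1749.271ms @ 20/7 + 174.927ms (2/7)
12. 1924.198ms @ 22/7 + 87.464ms (1/7)
13. 2011.662ms @ 23/7 + 87.464ms (1/7)
14. 2099.125ms @ 24/7 + 174.927ms (2/7)
15. 2274.052ms @ 26/7 + 174.927ms (2/7)
16. 2448.98ms @ 4 + 918.367ms (3/2)
17. 3367.347ms @ 11/2 + 153.061ms (1/4)
18. 3520.408ms @ 23/4 + 153.061ms (1/4)
19. 3673.469ms @ 6 + 244.898ms (2/5)
20. 3918.367ms @ 32/5 + 489.796ms (4/5)
21. 4408.163ms @ 36/5 + 244.898ms (2/5)
22. 4653.061ms @ 38/5 + 244.898ms (2/5)

note 4 onset = 1b = 612.245ms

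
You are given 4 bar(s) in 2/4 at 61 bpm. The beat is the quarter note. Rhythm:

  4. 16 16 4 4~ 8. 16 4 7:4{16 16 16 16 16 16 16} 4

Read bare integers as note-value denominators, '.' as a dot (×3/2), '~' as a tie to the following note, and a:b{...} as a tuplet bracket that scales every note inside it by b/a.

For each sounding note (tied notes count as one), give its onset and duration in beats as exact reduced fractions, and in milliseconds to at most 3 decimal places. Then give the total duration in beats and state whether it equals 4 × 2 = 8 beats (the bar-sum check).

1) 0.0ms=0b +1475.41ms=3/2b
2) 1475.41ms=3/2b +245.902ms=1/4b
3) 1721.311ms=7/4b +245.902ms=1/4b
4) 1967.213ms=2b +983.607ms=1b
5) 2950.82ms=3b +1721.311ms=7/4b
6) 4672.131ms=19/4b +245.902ms=1/4b
7) 4918.033ms=5b +983.607ms=1b
8) 5901.639ms=6b +140.515ms=1/7b
9) 6042.155ms=43/7b +140.515ms=1/7b
10) 6182.67ms=44/7b +140.515ms=1/7b
11) 6323.185ms=45/7b +140.515ms=1/7b
12) 6463.7ms=46/7b +140.515ms=1/7b
13) 6604.215ms=47/7b +140.515ms=1/7b
14) 6744.731ms=48/7b +140.515ms=1/7b
15) 6885.246ms=7b +983.607ms=1b
Σ=8b of 8 (61bpm 2/4) — PASS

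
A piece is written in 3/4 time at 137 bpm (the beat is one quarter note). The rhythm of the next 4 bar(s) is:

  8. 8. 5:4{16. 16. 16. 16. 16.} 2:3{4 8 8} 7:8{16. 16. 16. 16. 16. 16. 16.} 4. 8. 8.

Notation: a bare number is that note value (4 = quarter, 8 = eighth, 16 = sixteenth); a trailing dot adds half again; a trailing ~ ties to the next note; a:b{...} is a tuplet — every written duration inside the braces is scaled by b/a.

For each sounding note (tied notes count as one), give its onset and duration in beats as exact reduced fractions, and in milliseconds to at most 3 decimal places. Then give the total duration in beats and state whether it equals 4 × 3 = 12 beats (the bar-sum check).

1) 0.0ms=0b +328.467ms=3/4b
2) 328.467ms=3/4b +328.467ms=3/4b
3) 656.934ms=3/2b +131.387ms=3/10b
4) 788.321ms=9/5b +131.387ms=3/10b
5) 919.708ms=21/10b +131.387ms=3/10b
6) 1051.095ms=12/5b +131.387ms=3/10b
7) 1182.482ms=27/10b +131.387ms=3/10b
8) 1313.869ms=3b +656.934ms=3/2b
9) 1970.803ms=9/2b +328.467ms=3/4b
10) 2299.27ms=21/4b +328.467ms=3/4b
11) 2627.737ms=6b +187.696ms=3/7b
12) 2815.433ms=45/7b +187.696ms=3/7b
13) 3003.128ms=48/7b +187.696ms=3/7b
14) 3190.824ms=51/7b +187.696ms=3/7b
15) 3378.519ms=54/7b +187.696ms=3/7b
16) 3566.215ms=57/7b +187.696ms=3/7b
17) 3753.91ms=60/7b +187.696ms=3/7b
18) 3941.606ms=9b +656.934ms=3/2b
19) 4598.54ms=21/2b +328.467ms=3/4b
20) 4927.007ms=45/4b +328.467ms=3/4b
Σ=12b of 12 (137bpm 3/4) — PASS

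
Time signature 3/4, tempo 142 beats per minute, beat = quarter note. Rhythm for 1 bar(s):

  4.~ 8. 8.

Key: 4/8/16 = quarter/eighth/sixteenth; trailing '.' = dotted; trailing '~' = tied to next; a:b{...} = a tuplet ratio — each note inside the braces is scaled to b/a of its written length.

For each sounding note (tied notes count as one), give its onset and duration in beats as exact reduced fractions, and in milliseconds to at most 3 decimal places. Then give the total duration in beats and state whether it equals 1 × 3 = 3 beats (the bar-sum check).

1) 0.0ms=0b +950.704ms=9/4b
2) 950.704ms=9/4b +316.901ms=3/4b
Σ=3b of 3 (142bpm 3/4) — PASS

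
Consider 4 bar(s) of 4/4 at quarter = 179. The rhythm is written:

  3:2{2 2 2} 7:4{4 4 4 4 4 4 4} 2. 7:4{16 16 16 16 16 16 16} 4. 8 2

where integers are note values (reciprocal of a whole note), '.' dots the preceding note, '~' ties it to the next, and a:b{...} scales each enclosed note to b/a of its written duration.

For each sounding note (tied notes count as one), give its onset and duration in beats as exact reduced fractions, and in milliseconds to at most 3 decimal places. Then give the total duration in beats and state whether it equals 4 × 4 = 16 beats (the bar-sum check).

1) 0.0ms=0b +446.927ms=4/3b
2) 446.927ms=4/3b +446.927ms=4/3b
3) 893.855ms=8/3b +446.927ms=4/3b
4) 1340.782ms=4b +191.54ms=4/7b
5) 1532.322ms=32/7b +191.54ms=4/7b
6) 1723.863ms=36/7b +191.54ms=4/7b
7) 1915.403ms=40/7b +191.54ms=4/7b
8) 2106.943ms=44/7b +191.54ms=4/7b
9) 2298.484ms=48/7b +191.54ms=4/7b
10) 2490.024ms=52/7b +191.54ms=4/7b
11) 2681.564ms=8b +1005.587ms=3b
12) 3687.151ms=11b +47.885ms=1/7b
13) 3735.036ms=78/7b +47.885ms=1/7b
14) 3782.921ms=79/7b +47.885ms=1/7b
15) 3830.806ms=80/7b +47.885ms=1/7b
16) 3878.691ms=81/7b +47.885ms=1/7b
17) 3926.576ms=82/7b +47.885ms=1/7b
18) 3974.461ms=83/7b +47.885ms=1/7b
19) 4022.346ms=12b +502.793ms=3/2b
20) 4525.14ms=27/2b +167.598ms=1/2b
21) 4692.737ms=14b +670.391ms=2b
Σ=16b of 16 (179bpm 4/4) — PASS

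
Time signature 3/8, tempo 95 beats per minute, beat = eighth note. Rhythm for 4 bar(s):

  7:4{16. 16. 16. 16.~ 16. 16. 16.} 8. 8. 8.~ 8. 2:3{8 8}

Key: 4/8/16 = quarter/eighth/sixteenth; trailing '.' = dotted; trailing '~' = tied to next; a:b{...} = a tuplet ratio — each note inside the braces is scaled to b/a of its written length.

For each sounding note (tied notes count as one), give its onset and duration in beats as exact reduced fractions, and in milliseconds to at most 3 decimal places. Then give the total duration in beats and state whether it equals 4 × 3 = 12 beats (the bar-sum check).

1) 0.0ms=0b +270.677ms=3/7b
2) 270.677ms=3/7b +270.677ms=3/7b
3) 541.353ms=6/7b +270.677ms=3/7b
4) 812.03ms=9/7b +541.353ms=6/7b
5) 1353.383ms=15/7b +270.677ms=3/7b
6) 1624.06ms=18/7b +270.677ms=3/7b
7) 1894.737ms=3b +947.368ms=3/2b
8) 2842.105ms=9/2b +947.368ms=3/2b
9) 3789.474ms=6b +1894.737ms=3b
10) 5684.211ms=9b +947.368ms=3/2b
11) 6631.579ms=21/2b +947.368ms=3/2b
Σ=12b of 12 (95bpm 3/8) — PASS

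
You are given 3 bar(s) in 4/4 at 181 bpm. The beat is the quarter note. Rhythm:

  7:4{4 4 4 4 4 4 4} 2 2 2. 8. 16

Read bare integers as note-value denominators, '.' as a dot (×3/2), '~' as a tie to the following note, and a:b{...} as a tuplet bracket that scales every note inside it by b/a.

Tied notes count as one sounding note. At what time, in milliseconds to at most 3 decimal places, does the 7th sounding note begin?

note 7 onset = 24/7b = 1136.543ms

1. 0.0ms @ 0 + 189.424ms (4/7)
2. 189.424ms @ 4/7 + 189.424ms (4/7)
3. 378.848ms @ 8/7 + 189.424ms (4/7)
4. 568.272ms @ 12/7 + 189.424ms (4/7)
5. 757.695ms @ 16/7 + 189.424ms (4/7)
6. 947.119ms @ 20/7 + 189.424ms (4/7)
7. 1136.543ms @ 24/7 + 189.424ms (4/7)
8. 1325.967ms @ 4 + 662.983ms (2)
9. 1988.95ms @ 6 + 662.983ms (2)
10. 2651.934ms @ 8 + 994.475ms (3)
11. 3646.409ms @ 11 + 248.619ms (3/4)
12. 3895.028ms @ 47/4 + 82.873ms (1/4)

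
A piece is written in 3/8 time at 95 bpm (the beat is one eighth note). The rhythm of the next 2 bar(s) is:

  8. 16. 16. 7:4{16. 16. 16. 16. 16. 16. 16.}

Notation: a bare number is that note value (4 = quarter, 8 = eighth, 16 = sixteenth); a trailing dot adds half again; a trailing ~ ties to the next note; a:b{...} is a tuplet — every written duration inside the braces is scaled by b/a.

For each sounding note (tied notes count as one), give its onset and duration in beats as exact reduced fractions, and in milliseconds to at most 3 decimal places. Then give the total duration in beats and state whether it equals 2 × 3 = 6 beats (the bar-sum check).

1) 0.0ms=0b +947.368ms=3/2b
2) 947.368ms=3/2b +473.684ms=3/4b
3) 1421.053ms=9/4b +473.684ms=3/4b
4) 1894.737ms=3b +270.677ms=3/7b
5) 2165.414ms=24/7b +270.677ms=3/7b
6) 2436.09ms=27/7b +270.677ms=3/7b
7) 2706.767ms=30/7b +270.677ms=3/7b
8) 2977.444ms=33/7b +270.677ms=3/7b
9) 3248.12ms=36/7b +270.677ms=3/7b
10) 3518.797ms=39/7b +270.677ms=3/7b
Σ=6b of 6 (95bpm 3/8) — PASS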